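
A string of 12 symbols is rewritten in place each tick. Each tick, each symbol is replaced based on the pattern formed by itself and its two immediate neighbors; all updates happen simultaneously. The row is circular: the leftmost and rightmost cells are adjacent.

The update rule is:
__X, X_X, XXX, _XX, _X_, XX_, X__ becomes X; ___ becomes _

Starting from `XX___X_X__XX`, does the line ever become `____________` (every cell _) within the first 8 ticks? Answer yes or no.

no

XXX_XXXXXXXX
XXXXXXXXXXXX
XXXXXXXXXXXX  (fixed point — unchanged through tick 8)
tick 8 is XXXXXXXXXXXX, still not uniform _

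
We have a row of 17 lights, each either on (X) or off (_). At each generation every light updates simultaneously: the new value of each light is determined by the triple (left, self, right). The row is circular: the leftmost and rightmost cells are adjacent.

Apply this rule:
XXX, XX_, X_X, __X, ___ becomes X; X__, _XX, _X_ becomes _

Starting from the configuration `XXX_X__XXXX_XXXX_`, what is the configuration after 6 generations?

_XXXX_XX_X_X_XXXX

_XXX__X_XXXX_XXXX
X_XX_X_X_XXXX_XXX
XX_XX_X_X_XXXX_XX
XXX_XX_X_X_XXXX_X
XXXX_XX_X_X_XXXX_
_XXXX_XX_X_X_XXXX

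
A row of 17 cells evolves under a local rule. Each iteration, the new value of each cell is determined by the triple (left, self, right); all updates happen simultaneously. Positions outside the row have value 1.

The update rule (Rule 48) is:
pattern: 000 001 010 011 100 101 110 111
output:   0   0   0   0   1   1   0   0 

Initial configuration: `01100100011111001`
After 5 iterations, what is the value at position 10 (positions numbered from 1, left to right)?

0

iteration 1: 10010010000000100
iteration 2: 01001001000000010
iteration 3: 10100100100000001
iteration 4: 01010010010000000
iteration 5: 10101001001000000
position 10 holds 0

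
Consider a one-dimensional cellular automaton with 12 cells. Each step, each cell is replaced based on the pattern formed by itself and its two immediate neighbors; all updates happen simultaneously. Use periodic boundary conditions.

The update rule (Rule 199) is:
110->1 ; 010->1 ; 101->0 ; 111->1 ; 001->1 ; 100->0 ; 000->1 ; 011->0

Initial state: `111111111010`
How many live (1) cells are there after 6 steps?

7

step 1: 011111111010
step 2: 101111111010
step 3: 100111111010
step 4: 101011111010
step 5: 101001111010
step 6: 101010111010
count of 1: 7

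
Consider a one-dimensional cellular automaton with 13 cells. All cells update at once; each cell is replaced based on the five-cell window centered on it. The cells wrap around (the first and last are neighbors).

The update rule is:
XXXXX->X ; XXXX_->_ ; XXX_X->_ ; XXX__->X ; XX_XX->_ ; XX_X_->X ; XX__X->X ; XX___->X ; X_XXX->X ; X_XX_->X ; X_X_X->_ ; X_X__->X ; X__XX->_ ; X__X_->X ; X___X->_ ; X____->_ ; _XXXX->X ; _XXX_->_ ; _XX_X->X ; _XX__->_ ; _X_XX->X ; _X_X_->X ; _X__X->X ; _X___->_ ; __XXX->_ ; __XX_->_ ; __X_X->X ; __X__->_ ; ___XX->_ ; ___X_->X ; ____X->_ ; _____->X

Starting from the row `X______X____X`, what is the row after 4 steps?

_X_XX_X______
XXXXXXX__XXX_
XXXXX_XX_____
_XX___X_X_X__

_XX___X_X_X__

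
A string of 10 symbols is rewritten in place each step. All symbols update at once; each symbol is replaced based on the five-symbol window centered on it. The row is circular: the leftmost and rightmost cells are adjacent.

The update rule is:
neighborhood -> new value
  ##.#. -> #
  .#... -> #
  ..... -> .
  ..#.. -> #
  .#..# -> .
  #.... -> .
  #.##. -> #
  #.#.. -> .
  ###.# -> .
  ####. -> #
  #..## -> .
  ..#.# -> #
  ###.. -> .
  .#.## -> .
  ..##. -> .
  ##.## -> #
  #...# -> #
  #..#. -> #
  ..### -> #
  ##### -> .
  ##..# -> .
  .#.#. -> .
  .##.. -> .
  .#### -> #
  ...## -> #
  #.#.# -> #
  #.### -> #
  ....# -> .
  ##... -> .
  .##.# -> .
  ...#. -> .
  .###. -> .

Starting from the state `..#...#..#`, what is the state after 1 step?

.####.#.##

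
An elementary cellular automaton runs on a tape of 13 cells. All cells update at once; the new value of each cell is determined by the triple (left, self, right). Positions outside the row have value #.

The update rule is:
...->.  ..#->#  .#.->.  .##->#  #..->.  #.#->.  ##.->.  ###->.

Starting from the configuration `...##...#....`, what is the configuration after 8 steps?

.....##..##..

..##...#....#
.##...#....##
.#...#....##.
....#....##..
...#....##..#
..#....##..##
.#....##..##.
.....##..##..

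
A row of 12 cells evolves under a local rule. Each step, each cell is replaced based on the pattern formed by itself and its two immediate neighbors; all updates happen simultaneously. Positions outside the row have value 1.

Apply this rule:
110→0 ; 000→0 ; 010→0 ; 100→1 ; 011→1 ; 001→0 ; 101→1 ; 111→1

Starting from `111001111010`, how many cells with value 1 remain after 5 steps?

110101110101
101011101011
010111010111
101110101111
011101011111
count of 1: 9

9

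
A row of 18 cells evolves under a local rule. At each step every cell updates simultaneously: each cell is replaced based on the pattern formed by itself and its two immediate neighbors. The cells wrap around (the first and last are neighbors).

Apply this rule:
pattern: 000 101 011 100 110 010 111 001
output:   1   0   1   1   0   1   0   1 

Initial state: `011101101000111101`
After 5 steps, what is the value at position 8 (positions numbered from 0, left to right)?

0

010001001111100001
011111111000011111
010000000111110000
111111111100001111
000000000011111000
position 8 holds 0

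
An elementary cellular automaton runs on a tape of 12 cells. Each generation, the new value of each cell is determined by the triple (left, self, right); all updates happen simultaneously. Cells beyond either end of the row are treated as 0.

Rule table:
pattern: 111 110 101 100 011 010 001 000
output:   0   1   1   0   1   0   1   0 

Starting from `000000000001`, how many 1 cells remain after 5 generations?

000000000010
000000000100
000000001000
000000010000
000000100000
count of 1: 1

1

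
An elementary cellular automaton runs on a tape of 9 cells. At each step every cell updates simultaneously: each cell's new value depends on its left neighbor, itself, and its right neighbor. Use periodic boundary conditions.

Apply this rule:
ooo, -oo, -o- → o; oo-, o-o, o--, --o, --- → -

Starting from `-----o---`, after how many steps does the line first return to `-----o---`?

-----o---

1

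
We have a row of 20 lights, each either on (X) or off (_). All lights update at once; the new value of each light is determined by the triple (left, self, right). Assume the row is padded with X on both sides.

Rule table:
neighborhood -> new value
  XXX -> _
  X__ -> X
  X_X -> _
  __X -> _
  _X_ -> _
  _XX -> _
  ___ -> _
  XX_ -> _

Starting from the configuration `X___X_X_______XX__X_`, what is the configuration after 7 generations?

_X__X__X_____X______

_X_____X________X___
__X_____X________X__
X__X_____X________X_
_X__X_____X_________
__X__X_____X________
X__X__X_____X_______
_X__X__X_____X______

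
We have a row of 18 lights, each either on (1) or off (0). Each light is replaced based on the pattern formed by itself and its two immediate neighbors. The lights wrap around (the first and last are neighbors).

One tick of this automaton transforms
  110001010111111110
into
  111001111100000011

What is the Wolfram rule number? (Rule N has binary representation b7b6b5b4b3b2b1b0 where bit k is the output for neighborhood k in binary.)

position 10: 111 → 0  (bit 7 = 0)
position 1: 110 → 1  (bit 6 = 1)
position 6: 101 → 1  (bit 5 = 1)
position 2: 100 → 1  (bit 4 = 1)
position 0: 011 → 1  (bit 3 = 1)
position 5: 010 → 1  (bit 2 = 1)
position 4: 001 → 0  (bit 1 = 0)
position 3: 000 → 0  (bit 0 = 0)
bits b7..b0 = 01111100 = 124

124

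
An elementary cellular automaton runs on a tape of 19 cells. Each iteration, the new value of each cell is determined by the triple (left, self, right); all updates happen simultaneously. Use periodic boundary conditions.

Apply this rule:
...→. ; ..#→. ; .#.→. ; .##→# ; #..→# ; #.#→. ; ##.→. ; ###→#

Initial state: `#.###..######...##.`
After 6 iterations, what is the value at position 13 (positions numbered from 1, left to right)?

..##.#.#####.#..#..
..#....####...#..#.
...#...###.#...#..#
#...#..##...#...#..
.#...#.#.#...#...#.
..#.......#...#...#
position 13 holds .

.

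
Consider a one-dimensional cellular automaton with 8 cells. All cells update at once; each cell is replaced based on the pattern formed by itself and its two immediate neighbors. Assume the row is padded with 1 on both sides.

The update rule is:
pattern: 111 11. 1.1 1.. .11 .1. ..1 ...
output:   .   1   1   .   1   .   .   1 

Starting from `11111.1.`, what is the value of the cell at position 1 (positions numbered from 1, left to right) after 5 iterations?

....11.1
.11.1111
11111...
....1.1.
.11..1.1
position 1 holds .

.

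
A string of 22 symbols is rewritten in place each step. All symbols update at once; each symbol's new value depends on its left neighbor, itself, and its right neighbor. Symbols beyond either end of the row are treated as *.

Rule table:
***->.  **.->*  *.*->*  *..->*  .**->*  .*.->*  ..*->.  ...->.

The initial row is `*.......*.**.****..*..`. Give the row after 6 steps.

**......******..**.**.
.**.....*....**.******
****....**...****.....
...**...***..*..**....
*..***..*.**.**.***...
**.*.**.*********.**..

**.*.**.*********.**..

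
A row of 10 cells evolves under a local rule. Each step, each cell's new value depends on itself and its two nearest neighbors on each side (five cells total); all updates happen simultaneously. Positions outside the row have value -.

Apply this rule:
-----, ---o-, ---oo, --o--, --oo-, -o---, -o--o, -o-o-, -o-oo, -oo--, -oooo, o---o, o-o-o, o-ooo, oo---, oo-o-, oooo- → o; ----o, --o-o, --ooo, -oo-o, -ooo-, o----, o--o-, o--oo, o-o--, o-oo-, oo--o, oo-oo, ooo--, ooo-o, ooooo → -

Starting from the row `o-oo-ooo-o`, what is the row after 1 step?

-o---o--o-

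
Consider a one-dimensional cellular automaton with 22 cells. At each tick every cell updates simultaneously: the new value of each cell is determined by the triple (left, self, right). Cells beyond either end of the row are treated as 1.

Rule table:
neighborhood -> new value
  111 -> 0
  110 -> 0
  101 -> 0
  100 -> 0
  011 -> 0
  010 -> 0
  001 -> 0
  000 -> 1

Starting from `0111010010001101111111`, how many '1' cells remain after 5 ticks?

0000000000100000000000
0111111110001111111110
0000000000100000000000  (repeats tick 1; period 2)
tick 5: 0000000000100000000000
count of 1: 1

1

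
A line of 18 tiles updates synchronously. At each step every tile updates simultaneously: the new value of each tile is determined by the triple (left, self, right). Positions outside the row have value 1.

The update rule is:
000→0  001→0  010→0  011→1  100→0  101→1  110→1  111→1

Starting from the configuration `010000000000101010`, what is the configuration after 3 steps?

100000000000010101
100000000000001011
100000000000000111

100000000000000111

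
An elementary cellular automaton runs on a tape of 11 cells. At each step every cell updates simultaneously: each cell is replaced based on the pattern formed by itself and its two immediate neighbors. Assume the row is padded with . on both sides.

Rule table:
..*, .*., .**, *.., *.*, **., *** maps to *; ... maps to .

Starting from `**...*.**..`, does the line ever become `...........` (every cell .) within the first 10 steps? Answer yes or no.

no

***.******.
***********
***********  (fixed point — unchanged through step 10)
step 10 is ***********, still not uniform .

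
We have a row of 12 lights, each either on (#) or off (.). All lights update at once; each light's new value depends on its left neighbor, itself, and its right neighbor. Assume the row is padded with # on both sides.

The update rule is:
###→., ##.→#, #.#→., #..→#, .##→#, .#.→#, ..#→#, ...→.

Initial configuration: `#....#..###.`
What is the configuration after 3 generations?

##..#####.#.
.####...#.#.
.#..##.##.#.

.#..##.##.#.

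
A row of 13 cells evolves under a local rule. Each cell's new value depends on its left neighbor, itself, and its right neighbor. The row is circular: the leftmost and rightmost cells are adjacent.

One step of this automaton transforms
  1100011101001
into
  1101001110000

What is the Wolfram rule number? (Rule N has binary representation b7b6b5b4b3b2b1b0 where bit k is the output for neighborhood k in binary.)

position 0: 111 → 1  (bit 7 = 1)
position 1: 110 → 1  (bit 6 = 1)
position 8: 101 → 1  (bit 5 = 1)
position 2: 100 → 0  (bit 4 = 0)
position 5: 011 → 0  (bit 3 = 0)
position 9: 010 → 0  (bit 2 = 0)
position 4: 001 → 0  (bit 1 = 0)
position 3: 000 → 1  (bit 0 = 1)
bits b7..b0 = 11100001 = 225

225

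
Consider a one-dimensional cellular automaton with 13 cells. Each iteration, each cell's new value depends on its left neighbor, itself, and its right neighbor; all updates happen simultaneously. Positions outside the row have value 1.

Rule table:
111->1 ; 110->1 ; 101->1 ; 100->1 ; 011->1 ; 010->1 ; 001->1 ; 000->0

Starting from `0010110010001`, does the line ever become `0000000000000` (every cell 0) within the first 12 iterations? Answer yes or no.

no

iteration 1: 1111111111011
iteration 2: 1111111111111
iteration 3: 1111111111111  (fixed point — unchanged through iteration 12)
iteration 12 is 1111111111111, still not uniform 0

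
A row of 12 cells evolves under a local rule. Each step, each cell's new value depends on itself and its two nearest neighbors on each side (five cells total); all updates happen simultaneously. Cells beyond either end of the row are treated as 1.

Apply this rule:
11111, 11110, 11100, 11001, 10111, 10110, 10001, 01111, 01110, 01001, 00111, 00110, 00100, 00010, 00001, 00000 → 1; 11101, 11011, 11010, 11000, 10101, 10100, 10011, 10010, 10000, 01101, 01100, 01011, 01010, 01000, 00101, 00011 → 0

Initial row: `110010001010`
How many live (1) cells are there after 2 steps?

111010110000
110000100010
count of 1: 4

4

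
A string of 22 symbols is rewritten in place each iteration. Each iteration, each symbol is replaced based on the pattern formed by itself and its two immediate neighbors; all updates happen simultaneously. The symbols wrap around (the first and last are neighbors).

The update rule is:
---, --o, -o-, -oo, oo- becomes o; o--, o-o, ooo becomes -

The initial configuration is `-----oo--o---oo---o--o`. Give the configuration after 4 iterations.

-oooooo-oo-oooo-ooo-oo
-o----o-oo-o--o-o-o-oo
-o-oooo-oo-o-oo-o-o-oo
-o-o--o-oo-o-oo-o-o-oo

-o-o--o-oo-o-oo-o-o-oo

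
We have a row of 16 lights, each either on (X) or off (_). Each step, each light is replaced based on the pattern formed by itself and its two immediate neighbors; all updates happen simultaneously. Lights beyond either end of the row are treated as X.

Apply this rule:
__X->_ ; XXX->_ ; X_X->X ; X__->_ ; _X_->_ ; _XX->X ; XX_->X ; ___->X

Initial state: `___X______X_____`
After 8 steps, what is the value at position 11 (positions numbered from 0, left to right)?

_

step 1: _X___XXXX___XXX_
step 2: X__X_X__X_X_X_XX
step 3: X___X____X_X_XX_
step 4: X_X___XX__X_XXXX
step 5: XX__X_XX___XX___
step 6: _X___XXX_X_XX_X_
step 7: X__X_X_XX_XXXX_X
step 8: X___X_XXXXX__XXX
position 11 holds _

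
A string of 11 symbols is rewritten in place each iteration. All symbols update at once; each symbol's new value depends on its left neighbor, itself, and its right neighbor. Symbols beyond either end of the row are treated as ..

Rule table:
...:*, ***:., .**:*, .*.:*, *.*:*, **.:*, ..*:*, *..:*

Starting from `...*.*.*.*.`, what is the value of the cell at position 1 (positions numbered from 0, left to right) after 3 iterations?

***********
*.........*
***********
position 1 holds *

*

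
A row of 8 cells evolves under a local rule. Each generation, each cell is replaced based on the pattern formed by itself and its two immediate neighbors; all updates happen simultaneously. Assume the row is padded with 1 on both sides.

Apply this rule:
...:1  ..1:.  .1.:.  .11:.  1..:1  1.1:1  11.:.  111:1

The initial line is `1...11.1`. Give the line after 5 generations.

.11...1.
1..11..1
.1...1..
1.11..1.
.1..1..1

.1..1..1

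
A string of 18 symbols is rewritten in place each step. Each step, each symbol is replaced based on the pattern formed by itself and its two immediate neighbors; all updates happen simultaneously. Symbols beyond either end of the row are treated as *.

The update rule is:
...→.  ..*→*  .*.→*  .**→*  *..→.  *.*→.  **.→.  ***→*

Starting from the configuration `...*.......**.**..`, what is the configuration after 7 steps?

.*..**..**..******

..**......**..*..*
.**......**..**.**
.*......**..**..**
.*.....**..**..***
.*....**..**..****
.*...**..**..*****
.*..**..**..******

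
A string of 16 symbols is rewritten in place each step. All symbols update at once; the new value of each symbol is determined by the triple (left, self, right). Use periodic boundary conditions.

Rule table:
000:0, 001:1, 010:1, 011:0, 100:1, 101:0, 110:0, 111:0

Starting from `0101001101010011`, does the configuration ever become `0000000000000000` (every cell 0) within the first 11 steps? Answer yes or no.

step 1: 0101110001011100
step 2: 1100001011000010
step 3: 0010011000100110
step 4: 0111100101111001
step 5: 0000011100000111
step 6: 1000100010001000
step 7: 1101110111011101
step 8: 0000000000000000
all cells are 0 at step 8

yes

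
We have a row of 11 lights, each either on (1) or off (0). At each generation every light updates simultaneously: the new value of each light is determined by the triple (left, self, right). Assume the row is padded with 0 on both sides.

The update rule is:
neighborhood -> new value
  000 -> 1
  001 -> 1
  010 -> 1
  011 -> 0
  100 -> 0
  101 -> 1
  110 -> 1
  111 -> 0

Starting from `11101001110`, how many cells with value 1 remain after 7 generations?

generation 1: 00111010010
generation 2: 11001110110
generation 3: 01010011010
generation 4: 11110101110
generation 5: 00011110010
generation 6: 11100010110
generation 7: 00101111010
count of 1: 6

6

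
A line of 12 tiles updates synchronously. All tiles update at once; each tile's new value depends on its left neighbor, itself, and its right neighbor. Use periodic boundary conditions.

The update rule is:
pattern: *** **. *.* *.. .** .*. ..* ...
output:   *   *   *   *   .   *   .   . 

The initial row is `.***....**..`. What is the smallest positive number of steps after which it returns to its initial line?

12

..***....**.
...***....**
*...***....*
**...***....
.**...***...
..**...***..
...**...***.
....**...***
*....**...**
**....**...*
***....**...
.***....**..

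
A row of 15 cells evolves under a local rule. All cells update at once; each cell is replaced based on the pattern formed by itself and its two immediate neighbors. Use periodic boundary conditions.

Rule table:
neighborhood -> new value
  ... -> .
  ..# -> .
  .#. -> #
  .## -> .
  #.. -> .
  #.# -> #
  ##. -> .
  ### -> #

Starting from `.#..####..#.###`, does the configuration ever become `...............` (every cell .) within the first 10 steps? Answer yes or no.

no

##...##...##.#.
............###
.............#.
.............#.  (fixed point — unchanged through step 10)
step 10 is .............#., still not uniform .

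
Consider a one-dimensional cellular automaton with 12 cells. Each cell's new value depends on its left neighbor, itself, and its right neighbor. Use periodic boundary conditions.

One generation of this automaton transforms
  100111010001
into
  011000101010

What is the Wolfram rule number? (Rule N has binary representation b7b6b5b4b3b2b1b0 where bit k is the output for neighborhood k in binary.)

position 4: 111 → 0  (bit 7 = 0)
position 0: 110 → 0  (bit 6 = 0)
position 6: 101 → 1  (bit 5 = 1)
position 1: 100 → 1  (bit 4 = 1)
position 3: 011 → 0  (bit 3 = 0)
position 7: 010 → 0  (bit 2 = 0)
position 2: 001 → 1  (bit 1 = 1)
position 9: 000 → 0  (bit 0 = 0)
bits b7..b0 = 00110010 = 50

50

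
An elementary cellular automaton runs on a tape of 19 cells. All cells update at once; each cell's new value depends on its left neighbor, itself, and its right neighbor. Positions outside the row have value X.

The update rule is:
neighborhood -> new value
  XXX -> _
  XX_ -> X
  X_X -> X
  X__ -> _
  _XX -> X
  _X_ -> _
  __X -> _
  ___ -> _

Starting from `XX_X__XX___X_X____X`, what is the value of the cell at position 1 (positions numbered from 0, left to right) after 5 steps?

_XX___XX____X_____X
XXX___XX__________X
__X___XX__________X
______XX__________X
______XX__________X
position 1 holds _

_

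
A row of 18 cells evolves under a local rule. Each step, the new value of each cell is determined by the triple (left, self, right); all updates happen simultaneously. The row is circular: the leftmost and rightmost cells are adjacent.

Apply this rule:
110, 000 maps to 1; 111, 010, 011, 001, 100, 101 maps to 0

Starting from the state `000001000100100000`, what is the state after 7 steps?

step 1: 111100010000001111
step 2: 000101000111100000
step 3: 110000010000101111
step 4: 010111000110000000
step 5: 000001010010111111
step 6: 011100000000000001
step 7: 000101111111111100

000101111111111100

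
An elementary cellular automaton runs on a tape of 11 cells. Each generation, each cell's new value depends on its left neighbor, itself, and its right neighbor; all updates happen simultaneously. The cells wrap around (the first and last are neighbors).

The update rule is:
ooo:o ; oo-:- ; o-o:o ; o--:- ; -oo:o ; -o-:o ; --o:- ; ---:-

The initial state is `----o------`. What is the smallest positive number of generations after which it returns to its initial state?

generation 1: ----o------

1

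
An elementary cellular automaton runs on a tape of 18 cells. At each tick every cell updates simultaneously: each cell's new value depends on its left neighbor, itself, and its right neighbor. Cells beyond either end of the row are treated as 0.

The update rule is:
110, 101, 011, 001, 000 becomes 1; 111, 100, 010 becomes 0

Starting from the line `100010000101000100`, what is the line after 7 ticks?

001101011011000010

001100111010011001
111101101100111010
100111111101101100
001100000111111101
111101111100000110
100111000101111110
001101011011000010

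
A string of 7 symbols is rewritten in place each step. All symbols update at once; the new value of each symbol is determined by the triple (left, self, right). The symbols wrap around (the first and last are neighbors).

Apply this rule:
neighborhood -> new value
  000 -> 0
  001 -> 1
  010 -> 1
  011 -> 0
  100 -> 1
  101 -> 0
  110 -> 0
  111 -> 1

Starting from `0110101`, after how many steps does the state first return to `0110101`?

7

0000101
1001101
0110000
1001000
1111101
1111000
0110101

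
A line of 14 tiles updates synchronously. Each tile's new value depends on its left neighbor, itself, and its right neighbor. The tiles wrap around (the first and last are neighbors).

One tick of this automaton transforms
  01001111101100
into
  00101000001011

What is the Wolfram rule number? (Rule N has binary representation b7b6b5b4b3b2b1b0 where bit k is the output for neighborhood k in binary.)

25

position 5: 111 → 0  (bit 7 = 0)
position 8: 110 → 0  (bit 6 = 0)
position 9: 101 → 0  (bit 5 = 0)
position 2: 100 → 1  (bit 4 = 1)
position 4: 011 → 1  (bit 3 = 1)
position 1: 010 → 0  (bit 2 = 0)
position 0: 001 → 0  (bit 1 = 0)
position 13: 000 → 1  (bit 0 = 1)
bits b7..b0 = 00011001 = 25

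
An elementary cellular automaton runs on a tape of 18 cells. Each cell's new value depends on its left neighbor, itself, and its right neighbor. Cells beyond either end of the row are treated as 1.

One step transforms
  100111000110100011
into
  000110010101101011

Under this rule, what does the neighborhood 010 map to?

1

At position 12 the neighborhood is 010; the next row has 1 there.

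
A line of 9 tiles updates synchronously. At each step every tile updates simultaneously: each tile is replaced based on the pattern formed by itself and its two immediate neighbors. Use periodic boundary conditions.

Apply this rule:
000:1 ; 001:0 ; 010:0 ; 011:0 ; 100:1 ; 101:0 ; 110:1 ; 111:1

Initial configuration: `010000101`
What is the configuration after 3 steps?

001110000
100111111
110011111

110011111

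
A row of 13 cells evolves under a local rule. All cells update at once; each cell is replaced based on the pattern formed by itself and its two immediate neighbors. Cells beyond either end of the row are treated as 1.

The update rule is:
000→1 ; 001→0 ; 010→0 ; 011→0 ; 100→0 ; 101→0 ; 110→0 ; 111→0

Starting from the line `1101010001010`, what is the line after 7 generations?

generation 1: 0000000100000
generation 2: 0111110001110
generation 3: 0000000100000  (repeats generation 1; period 2)
generation 7: 0000000100000

0000000100000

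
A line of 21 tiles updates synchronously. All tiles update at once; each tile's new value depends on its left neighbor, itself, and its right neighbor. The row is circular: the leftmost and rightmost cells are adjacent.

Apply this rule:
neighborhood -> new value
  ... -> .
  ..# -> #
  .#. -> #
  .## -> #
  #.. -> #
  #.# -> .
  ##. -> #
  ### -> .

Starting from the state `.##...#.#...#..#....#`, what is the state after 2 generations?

.#.#.##.##.#....#####

.###.##.##.######..##
.#.#.##.##.#....#####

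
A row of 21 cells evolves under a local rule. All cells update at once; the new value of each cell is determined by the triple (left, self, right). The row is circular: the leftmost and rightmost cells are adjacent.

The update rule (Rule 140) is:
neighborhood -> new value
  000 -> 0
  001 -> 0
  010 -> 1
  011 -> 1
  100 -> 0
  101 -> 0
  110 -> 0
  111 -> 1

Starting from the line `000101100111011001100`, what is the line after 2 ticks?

000101000110010001000
000101000100010001000

000101000100010001000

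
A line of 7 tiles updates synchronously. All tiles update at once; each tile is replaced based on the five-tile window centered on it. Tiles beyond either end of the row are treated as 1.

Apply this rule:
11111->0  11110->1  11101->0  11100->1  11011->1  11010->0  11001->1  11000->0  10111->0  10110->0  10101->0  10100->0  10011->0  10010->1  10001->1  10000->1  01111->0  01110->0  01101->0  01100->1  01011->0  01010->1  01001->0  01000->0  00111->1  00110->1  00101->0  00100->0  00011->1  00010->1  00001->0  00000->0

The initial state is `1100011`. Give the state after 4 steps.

0101100

1101110
1010001
0000111
0101100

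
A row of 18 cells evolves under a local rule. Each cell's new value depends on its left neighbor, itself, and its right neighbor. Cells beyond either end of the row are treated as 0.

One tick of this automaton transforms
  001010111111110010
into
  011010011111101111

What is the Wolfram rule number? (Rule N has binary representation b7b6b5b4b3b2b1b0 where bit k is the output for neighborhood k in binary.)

position 7: 111 → 1  (bit 7 = 1)
position 13: 110 → 0  (bit 6 = 0)
position 3: 101 → 0  (bit 5 = 0)
position 14: 100 → 1  (bit 4 = 1)
position 6: 011 → 0  (bit 3 = 0)
position 2: 010 → 1  (bit 2 = 1)
position 1: 001 → 1  (bit 1 = 1)
position 0: 000 → 0  (bit 0 = 0)
bits b7..b0 = 10010110 = 150

150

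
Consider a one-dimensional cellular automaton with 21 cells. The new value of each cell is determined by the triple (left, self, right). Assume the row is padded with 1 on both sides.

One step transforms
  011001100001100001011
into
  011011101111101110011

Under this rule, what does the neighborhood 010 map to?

0

At position 17 the neighborhood is 010; the next row has 0 there.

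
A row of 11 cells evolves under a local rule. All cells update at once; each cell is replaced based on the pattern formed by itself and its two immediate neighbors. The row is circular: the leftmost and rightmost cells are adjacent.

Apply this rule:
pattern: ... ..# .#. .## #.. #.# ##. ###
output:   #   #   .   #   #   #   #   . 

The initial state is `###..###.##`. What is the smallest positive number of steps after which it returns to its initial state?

2

..####.###.
###..###.##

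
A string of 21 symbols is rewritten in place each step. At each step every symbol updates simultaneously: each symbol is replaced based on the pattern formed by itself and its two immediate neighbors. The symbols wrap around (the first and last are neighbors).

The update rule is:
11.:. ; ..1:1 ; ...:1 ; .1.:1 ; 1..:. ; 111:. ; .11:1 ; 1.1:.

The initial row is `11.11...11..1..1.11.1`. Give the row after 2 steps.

...1..111..11.11.1..1
.111.11...11..1..1.11

.111.11...11..1..1.11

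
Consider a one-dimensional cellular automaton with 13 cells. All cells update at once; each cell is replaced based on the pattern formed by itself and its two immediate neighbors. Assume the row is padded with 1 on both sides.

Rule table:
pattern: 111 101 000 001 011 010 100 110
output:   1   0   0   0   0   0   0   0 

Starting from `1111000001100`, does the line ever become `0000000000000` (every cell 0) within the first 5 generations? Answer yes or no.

generation 1: 1110000000000
generation 2: 1100000000000
generation 3: 1000000000000
generation 4: 0000000000000
all cells are 0 at generation 4

yes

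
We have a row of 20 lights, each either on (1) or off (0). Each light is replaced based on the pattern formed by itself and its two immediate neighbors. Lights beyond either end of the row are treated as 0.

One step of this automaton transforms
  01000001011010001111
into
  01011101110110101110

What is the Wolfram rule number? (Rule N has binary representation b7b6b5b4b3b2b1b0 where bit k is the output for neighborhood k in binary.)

173

position 17: 111 → 1  (bit 7 = 1)
position 10: 110 → 0  (bit 6 = 0)
position 8: 101 → 1  (bit 5 = 1)
position 2: 100 → 0  (bit 4 = 0)
position 9: 011 → 1  (bit 3 = 1)
position 1: 010 → 1  (bit 2 = 1)
position 0: 001 → 0  (bit 1 = 0)
position 3: 000 → 1  (bit 0 = 1)
bits b7..b0 = 10101101 = 173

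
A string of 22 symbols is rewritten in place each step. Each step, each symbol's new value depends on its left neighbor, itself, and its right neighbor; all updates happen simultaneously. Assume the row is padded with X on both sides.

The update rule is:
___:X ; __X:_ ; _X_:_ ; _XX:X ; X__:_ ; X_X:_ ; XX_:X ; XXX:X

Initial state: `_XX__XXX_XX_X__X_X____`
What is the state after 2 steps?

_XX__XXX_XX_XXXXXX_XX_

_XX__XXX_XX________XX_
_XX__XXX_XX_XXXXXX_XX_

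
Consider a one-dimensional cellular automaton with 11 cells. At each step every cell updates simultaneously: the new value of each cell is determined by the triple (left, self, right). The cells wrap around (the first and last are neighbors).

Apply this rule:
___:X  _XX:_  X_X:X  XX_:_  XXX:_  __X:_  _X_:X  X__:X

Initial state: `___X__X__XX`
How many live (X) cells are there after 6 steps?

4

XX_XX_XX___
__X__X__XX_
X_XX_XX___X
_X__X__XX__
_XX_XX___XX
X__X__XX___
count of X: 4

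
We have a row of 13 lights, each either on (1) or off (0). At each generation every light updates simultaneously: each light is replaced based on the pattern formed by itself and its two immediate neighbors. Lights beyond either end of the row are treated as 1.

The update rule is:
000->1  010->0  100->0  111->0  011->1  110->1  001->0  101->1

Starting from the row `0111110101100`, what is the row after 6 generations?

generation 1: 1100011011100
generation 2: 0101011110100
generation 3: 1010110011000
generation 4: 1101110011010
generation 5: 0111010011101
generation 6: 1101100010111

1101100010111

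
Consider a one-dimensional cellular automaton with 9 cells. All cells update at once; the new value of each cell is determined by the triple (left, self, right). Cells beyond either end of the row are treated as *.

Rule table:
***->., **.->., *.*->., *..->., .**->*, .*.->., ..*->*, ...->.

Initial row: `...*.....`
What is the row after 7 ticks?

..**..**.

..*.....*
.*.....**
......**.
.....**..
....**..*
...**..**
..**..**.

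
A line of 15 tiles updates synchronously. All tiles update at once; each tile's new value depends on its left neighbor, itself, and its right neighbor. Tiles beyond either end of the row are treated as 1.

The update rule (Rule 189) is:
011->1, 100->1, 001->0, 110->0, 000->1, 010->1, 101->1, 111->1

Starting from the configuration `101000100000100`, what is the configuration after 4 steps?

110111110110111

step 1: 011110111110110
step 2: 111101111101101
step 3: 111011111011011
step 4: 110111110110111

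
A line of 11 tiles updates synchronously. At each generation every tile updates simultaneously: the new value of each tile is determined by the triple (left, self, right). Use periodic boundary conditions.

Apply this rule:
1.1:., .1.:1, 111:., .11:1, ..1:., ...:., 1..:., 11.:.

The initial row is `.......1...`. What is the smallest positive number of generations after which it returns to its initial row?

1

.......1...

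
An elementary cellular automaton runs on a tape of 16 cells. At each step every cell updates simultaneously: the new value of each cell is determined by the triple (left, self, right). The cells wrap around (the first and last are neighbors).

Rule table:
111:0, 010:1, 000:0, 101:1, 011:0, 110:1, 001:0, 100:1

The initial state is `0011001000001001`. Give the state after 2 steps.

1001101100001101
1100110110000110

1100110110000110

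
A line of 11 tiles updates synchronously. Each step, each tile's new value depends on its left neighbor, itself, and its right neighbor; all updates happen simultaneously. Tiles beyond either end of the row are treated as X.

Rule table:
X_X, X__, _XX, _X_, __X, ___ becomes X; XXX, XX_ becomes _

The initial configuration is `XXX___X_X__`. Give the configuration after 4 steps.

___XXXXXXXX
XXXX_______
____XXXXXXX
XXXXX______

XXXXX______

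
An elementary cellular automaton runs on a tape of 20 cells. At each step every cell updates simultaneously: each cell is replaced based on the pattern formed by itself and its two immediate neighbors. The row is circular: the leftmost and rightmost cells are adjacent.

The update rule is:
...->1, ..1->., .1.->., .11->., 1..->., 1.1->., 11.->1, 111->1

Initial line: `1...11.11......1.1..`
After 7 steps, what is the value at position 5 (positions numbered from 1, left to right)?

step 1: ..1..1..1.1111......
step 2: 1..........111.11111
step 3: 1.11111111..11..1111
step 4: 1..1111111...1...111
step 5: 1...111111.1...1..11
step 6: 1.1..11111...1.....1
step 7: 1.....1111.1...111..
position 5 holds .

.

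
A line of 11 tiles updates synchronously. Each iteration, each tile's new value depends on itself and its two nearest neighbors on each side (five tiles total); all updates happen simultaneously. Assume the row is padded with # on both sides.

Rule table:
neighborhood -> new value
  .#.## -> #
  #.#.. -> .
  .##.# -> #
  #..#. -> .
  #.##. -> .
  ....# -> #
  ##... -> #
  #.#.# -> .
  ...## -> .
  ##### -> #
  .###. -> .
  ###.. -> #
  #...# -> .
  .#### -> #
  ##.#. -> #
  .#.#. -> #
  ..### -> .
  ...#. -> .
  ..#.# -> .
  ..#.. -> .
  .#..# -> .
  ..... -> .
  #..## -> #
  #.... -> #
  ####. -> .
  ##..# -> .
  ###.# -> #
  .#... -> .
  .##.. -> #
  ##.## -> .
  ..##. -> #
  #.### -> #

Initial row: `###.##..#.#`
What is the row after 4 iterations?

#.#..#...##
##........#
.###....#..
.#.####...#

.#.####...#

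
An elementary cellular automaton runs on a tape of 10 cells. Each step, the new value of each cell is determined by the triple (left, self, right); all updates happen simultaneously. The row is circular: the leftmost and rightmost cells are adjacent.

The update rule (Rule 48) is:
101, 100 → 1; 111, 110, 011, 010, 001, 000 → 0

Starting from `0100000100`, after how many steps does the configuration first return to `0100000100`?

10

step 1: 0010000010
step 2: 0001000001
step 3: 1000100000
step 4: 0100010000
step 5: 0010001000
step 6: 0001000100
step 7: 0000100010
step 8: 0000010001
step 9: 1000001000
step 10: 0100000100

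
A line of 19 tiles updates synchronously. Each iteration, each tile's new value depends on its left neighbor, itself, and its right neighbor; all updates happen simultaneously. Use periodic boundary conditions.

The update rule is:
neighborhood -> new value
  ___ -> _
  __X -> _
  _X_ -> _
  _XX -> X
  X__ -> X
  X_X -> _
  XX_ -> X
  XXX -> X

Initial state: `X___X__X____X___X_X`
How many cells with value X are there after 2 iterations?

XX___X__X____X____X
XXX___X__X____X___X
count of X: 7

7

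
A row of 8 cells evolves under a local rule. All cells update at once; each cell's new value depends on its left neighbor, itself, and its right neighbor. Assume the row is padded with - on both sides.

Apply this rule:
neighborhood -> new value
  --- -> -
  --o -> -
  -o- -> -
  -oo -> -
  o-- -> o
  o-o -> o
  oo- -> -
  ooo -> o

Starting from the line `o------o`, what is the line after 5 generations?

-o------
--o-----
---o----
----o---
-----o--

-----o--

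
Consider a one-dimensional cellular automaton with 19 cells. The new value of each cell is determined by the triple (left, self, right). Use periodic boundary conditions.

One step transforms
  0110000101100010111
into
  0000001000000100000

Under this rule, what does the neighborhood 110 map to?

0

At position 2 the neighborhood is 110; the next row has 0 there.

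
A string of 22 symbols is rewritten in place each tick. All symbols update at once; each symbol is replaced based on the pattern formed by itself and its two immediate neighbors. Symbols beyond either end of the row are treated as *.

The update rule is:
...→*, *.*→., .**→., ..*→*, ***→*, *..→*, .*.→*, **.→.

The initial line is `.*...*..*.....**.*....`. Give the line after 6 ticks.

.*************...*****
..***********.***.****
**.*********...*...***
*...*******.*******.**
.***.*****...*****...*
..*...***.***.***.***.

..*...***.***.***.***.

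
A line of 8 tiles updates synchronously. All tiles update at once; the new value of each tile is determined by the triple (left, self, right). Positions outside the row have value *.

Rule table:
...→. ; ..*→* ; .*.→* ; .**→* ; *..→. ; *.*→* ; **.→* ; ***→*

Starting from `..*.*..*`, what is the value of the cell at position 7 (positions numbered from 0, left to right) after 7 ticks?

*

.****.**
********
********  (fixed point — unchanged through tick 7)
position 7 holds *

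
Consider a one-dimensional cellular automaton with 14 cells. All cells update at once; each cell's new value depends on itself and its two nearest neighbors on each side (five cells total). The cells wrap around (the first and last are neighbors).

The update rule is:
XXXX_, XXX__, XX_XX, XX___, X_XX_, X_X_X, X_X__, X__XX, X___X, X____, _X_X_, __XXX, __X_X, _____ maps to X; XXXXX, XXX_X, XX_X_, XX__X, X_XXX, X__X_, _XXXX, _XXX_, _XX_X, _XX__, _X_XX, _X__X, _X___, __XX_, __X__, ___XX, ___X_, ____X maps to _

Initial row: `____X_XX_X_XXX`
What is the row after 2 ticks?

tick 1: XX__X_X__X___X
tick 2: _X__XXX____X_X

_X__XXX____X_X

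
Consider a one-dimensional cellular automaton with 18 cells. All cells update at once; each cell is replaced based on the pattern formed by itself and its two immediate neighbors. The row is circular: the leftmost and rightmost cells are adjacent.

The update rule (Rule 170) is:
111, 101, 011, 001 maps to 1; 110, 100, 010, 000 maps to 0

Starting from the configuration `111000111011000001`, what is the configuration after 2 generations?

100011101100000111

110001110110000011
100011101100000111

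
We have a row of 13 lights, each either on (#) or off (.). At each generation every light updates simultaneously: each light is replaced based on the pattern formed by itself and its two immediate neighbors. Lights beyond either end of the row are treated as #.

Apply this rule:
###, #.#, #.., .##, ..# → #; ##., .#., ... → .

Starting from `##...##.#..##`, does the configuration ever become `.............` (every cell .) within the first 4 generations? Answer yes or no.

generation 1: #.#.##.#.####
generation 2: .#.##.#.#####
generation 3: #.##.#.######
generation 4: .##.#.#######
generation 4 is .##.#.#######, still not uniform .

no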